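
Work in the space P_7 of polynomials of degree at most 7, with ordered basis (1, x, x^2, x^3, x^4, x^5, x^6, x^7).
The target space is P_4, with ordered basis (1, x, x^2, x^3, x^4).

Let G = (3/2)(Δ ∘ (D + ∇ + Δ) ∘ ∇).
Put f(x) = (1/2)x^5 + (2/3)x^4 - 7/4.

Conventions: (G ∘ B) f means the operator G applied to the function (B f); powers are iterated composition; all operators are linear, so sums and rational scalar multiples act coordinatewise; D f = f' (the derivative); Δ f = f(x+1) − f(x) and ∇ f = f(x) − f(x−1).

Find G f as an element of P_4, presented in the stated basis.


the image equals g(x) = 135x^2 + 72x + 105/2

∇ f = (5/2)x^4 - (7/3)x^3 + x^2 + (1/6)x - 1/6
D ∇ f = 10x^3 - 7x^2 + 2x + 1/6
∇ ∇ f = 10x^3 - 22x^2 + 19x - 17/3
Δ ∇ f = 10x^3 + 8x^2 + 5x + 4/3
(D + ∇ + Δ) ∇ f = 30x^3 - 21x^2 + 26x - 25/6
Δ (D + ∇ + Δ) ∇ f = 90x^2 + 48x + 35
((3/2)(Δ ∘ (D + ∇ + Δ) ∘ ∇)) f = 135x^2 + 72x + 105/2


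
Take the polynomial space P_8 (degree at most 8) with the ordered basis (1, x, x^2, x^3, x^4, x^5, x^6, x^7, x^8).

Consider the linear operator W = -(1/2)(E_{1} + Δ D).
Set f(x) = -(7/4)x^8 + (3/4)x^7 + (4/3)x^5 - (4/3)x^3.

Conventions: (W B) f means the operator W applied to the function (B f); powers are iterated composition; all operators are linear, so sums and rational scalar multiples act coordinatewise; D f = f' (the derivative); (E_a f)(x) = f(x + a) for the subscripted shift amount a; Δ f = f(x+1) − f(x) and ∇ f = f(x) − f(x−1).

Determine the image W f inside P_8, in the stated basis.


E_{1} f = -(7/4)x^8 - (53/4)x^7 - (175/4)x^6 - (971/12)x^5 - (1075/12)x^4 - (239/4)x^3 - (287/12)x^2 - (73/12)x - 1
D f = -14x^7 + (21/4)x^6 + (20/3)x^4 - 4x^2
Δ D f = -98x^6 - (525/2)x^5 - (1645/4)x^4 - (1075/3)x^3 - (701/4)x^2 - (287/6)x - 73/12
(E_{1} + Δ D) f = -(7/4)x^8 - (53/4)x^7 - (567/4)x^6 - (4121/12)x^5 - (3005/6)x^4 - (5017/12)x^3 - (1195/6)x^2 - (647/12)x - 85/12
(-(1/2)(E_{1} + Δ D)) f = (7/8)x^8 + (53/8)x^7 + (567/8)x^6 + (4121/24)x^5 + (3005/12)x^4 + (5017/24)x^3 + (1195/12)x^2 + (647/24)x + 85/24

the image equals g(x) = (7/8)x^8 + (53/8)x^7 + (567/8)x^6 + (4121/24)x^5 + (3005/12)x^4 + (5017/24)x^3 + (1195/12)x^2 + (647/24)x + 85/24


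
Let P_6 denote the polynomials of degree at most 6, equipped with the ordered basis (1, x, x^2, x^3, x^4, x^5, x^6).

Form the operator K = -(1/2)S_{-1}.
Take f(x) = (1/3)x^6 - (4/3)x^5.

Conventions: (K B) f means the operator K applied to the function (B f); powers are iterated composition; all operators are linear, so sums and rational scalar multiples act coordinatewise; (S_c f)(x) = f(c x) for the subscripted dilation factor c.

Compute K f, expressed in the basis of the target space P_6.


the result is g(x) = -(1/6)x^6 - (2/3)x^5

S_{-1} f = (1/3)x^6 + (4/3)x^5
(-(1/2)S_{-1}) f = -(1/6)x^6 - (2/3)x^5


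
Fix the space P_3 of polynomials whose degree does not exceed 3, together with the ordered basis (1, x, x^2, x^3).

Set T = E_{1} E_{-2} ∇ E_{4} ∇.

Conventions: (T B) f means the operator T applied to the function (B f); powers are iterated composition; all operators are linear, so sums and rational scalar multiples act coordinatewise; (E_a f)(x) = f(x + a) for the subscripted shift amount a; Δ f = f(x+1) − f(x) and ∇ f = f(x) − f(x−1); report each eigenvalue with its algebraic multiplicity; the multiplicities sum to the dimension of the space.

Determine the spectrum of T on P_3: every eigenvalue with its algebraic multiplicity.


image of 1: 0
image of x: 0
image of x^2: 2
image of x^3: 6x + 12
the matrix is upper triangular; its diagonal is (0, 0, 0, 0)
for a triangular matrix the eigenvalues are the diagonal entries, with algebraic multiplicity their repetition count

λ = 0 (multiplicity 4)


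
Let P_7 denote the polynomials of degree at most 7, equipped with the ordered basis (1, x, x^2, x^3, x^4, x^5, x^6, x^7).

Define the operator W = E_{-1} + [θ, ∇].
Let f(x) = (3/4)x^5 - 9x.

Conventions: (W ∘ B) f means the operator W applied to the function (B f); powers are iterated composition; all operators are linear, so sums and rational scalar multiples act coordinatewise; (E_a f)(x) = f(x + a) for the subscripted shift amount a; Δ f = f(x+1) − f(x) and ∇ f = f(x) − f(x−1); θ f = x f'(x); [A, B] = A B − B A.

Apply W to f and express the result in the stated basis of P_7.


E_{-1} f = (3/4)x^5 - (15/4)x^4 + (15/2)x^3 - (15/2)x^2 - (21/4)x + 33/4
∇ f = (15/4)x^4 - (15/2)x^3 + (15/2)x^2 - (15/4)x - 33/4
θ ∇ f = 15x^4 - (45/2)x^3 + 15x^2 - (15/4)x
θ f = (15/4)x^5 - 9x
∇ θ f = (75/4)x^4 - (75/2)x^3 + (75/2)x^2 - (75/4)x - 21/4
[θ, ∇] f = -(15/4)x^4 + 15x^3 - (45/2)x^2 + 15x + 21/4
(E_{-1} + [θ, ∇]) f = (3/4)x^5 - (15/2)x^4 + (45/2)x^3 - 30x^2 + (39/4)x + 27/2

the result is g(x) = (3/4)x^5 - (15/2)x^4 + (45/2)x^3 - 30x^2 + (39/4)x + 27/2


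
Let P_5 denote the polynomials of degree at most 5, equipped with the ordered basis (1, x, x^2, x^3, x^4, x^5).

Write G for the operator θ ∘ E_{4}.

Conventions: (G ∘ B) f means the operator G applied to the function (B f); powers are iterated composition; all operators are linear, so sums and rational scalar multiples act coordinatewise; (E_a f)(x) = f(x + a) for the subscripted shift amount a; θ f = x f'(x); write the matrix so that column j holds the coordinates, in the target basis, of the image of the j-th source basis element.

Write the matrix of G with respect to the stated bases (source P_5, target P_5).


image of 1: 0
image of x: x
image of x^2: 2x^2 + 8x
image of x^3: 3x^3 + 24x^2 + 48x
image of x^4: 4x^4 + 48x^3 + 192x^2 + 256x
image of x^5: 5x^5 + 80x^4 + 480x^3 + 1280x^2 + 1280x
each image's coordinates form column j of the matrix

the matrix is [[0, 0, 0, 0, 0, 0]; [0, 1, 8, 48, 256, 1280]; [0, 0, 2, 24, 192, 1280]; [0, 0, 0, 3, 48, 480]; [0, 0, 0, 0, 4, 80]; [0, 0, 0, 0, 0, 5]] (rows listed top to bottom)


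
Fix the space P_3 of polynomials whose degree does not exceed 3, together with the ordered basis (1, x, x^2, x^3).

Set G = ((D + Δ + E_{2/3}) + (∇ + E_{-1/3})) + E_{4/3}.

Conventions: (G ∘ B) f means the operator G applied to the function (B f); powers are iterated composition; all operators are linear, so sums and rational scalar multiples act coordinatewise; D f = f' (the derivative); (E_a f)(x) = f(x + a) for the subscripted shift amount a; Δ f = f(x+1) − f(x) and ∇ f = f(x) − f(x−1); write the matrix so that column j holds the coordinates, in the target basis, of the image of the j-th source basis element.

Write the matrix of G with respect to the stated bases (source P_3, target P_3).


the matrix is [[3, 14/3, 7/3, 125/27]; [0, 3, 28/3, 7]; [0, 0, 3, 14]; [0, 0, 0, 3]] (rows listed top to bottom)

image of 1: 3
image of x: 3x + 14/3
image of x^2: 3x^2 + (28/3)x + 7/3
image of x^3: 3x^3 + 14x^2 + 7x + 125/27
each image's coordinates form column j of the matrix


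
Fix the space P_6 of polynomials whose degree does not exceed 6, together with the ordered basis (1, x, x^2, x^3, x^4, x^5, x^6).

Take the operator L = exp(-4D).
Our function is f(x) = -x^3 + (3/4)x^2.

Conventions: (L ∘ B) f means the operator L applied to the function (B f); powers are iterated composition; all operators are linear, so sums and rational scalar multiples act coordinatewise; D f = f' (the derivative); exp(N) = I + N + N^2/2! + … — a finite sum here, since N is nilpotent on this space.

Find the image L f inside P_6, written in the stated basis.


the image equals g(x) = -x^3 + (51/4)x^2 - 54x + 76

order-1 term: 12x^2 - 6x
order-2 term: -48x + 12
order-3 term: 64
the series for exp(-4D) f terminates at order 3
exp(-4D) f = -x^3 + (51/4)x^2 - 54x + 76


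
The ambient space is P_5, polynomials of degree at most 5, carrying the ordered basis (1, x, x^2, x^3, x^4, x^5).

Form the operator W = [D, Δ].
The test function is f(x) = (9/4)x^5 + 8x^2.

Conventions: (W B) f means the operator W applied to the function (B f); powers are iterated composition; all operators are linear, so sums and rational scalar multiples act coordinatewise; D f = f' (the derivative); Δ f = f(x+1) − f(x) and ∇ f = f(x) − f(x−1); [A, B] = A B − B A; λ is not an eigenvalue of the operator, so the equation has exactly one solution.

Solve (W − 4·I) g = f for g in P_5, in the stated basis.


the result is g(x) = -(9/16)x^5 - 2x^2

write g with unknown coordinates in the stated basis and equate coefficients in (W − 4·I) g = f
solving from the highest basis element down gives g = -(9/16)x^5 - 2x^2
check: W g = 0
so W g − 4·g = (9/4)x^5 + 8x^2 = f ✓


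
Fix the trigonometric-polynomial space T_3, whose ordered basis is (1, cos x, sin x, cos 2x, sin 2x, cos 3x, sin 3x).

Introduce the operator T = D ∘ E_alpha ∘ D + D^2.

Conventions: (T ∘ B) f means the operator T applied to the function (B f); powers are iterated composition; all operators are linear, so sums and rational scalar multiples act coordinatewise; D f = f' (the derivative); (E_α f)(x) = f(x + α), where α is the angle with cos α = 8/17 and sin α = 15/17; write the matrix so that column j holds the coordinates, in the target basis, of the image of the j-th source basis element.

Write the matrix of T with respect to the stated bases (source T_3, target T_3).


image of 1: 0
image of cos x: -(25/17)cos x + (15/17)sin x
image of sin x: -(15/17)cos x - (25/17)sin x
image of cos 2x: -(512/289)cos 2x + (960/289)sin 2x
image of sin 2x: -(960/289)cos 2x - (512/289)sin 2x
image of cos 3x: -(225/4913)cos 3x - (4455/4913)sin 3x
image of sin 3x: (4455/4913)cos 3x - (225/4913)sin 3x
each image's coordinates form column j of the matrix

the matrix is [[0, 0, 0, 0, 0, 0, 0]; [0, -25/17, -15/17, 0, 0, 0, 0]; [0, 15/17, -25/17, 0, 0, 0, 0]; [0, 0, 0, -512/289, -960/289, 0, 0]; [0, 0, 0, 960/289, -512/289, 0, 0]; [0, 0, 0, 0, 0, -225/4913, 4455/4913]; [0, 0, 0, 0, 0, -4455/4913, -225/4913]] (rows listed top to bottom)


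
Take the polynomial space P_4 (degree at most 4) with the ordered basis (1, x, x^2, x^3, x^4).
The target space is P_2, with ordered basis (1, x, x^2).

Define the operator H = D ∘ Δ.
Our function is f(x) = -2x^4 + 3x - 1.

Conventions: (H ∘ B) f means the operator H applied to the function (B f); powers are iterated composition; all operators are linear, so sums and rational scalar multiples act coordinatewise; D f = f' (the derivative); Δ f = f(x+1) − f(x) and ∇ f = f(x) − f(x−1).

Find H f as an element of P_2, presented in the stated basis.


Δ f = -8x^3 - 12x^2 - 8x + 1
D Δ f = -24x^2 - 24x - 8

the image equals g(x) = -24x^2 - 24x - 8


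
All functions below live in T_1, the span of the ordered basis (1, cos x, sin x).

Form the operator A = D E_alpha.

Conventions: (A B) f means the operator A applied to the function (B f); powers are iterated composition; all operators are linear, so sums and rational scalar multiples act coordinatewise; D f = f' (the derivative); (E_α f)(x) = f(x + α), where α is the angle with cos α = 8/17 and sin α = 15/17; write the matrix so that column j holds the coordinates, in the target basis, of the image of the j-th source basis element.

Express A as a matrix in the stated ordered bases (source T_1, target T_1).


the matrix is [[0, 0, 0]; [0, -15/17, 8/17]; [0, -8/17, -15/17]] (rows listed top to bottom)

image of 1: 0
image of cos x: -(15/17)cos x - (8/17)sin x
image of sin x: (8/17)cos x - (15/17)sin x
each image's coordinates form column j of the matrix


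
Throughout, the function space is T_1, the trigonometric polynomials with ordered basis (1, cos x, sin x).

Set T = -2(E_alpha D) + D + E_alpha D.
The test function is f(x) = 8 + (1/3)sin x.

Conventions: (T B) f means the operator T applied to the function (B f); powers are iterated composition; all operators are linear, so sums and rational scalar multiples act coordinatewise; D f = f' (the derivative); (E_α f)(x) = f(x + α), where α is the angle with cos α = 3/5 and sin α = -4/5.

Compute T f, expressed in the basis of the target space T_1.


the image equals g(x) = (2/15)cos x - (4/15)sin x

D f = (1/3)cos x
E_alpha D f = (1/5)cos x + (4/15)sin x
(-2(E_alpha D)) f = -(2/5)cos x - (8/15)sin x
D f = (1/3)cos x
D f = (1/3)cos x
E_alpha D f = (1/5)cos x + (4/15)sin x
(-2(E_alpha D) + D + E_alpha D) f = (2/15)cos x - (4/15)sin x


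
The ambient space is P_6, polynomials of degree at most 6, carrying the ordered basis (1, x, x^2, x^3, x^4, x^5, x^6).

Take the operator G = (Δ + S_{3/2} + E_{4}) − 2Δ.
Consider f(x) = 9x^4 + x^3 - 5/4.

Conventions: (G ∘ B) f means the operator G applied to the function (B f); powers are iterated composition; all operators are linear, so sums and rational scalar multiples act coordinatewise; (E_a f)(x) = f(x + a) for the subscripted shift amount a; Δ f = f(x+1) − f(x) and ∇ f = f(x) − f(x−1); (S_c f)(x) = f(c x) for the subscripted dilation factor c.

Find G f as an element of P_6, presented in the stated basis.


Δ f = 36x^3 + 57x^2 + 39x + 10
S_{3/2} f = (729/16)x^4 + (27/8)x^3 - 5/4
E_{4} f = 9x^4 + 145x^3 + 876x^2 + 2352x + 9467/4
(Δ + S_{3/2} + E_{4}) f = (873/16)x^4 + (1475/8)x^3 + 933x^2 + 2391x + 4751/2
Δ f = 36x^3 + 57x^2 + 39x + 10
(-2Δ) f = -72x^3 - 114x^2 - 78x - 20
((Δ + S_{3/2} + E_{4}) − 2Δ) f = (873/16)x^4 + (899/8)x^3 + 819x^2 + 2313x + 4711/2

the result is g(x) = (873/16)x^4 + (899/8)x^3 + 819x^2 + 2313x + 4711/2


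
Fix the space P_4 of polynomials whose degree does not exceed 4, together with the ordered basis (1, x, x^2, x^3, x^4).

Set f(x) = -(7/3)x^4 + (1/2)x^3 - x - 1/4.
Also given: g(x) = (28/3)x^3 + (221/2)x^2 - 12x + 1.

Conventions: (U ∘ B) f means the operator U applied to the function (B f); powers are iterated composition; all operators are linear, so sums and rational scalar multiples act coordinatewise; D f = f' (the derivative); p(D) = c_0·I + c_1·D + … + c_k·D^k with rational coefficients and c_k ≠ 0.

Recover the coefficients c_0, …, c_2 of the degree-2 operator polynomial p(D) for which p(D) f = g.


c_0 = 0, c_1 = -1, c_2 = -4

D^0 f = -(7/3)x^4 + (1/2)x^3 - x - 1/4
D^1 f = -(28/3)x^3 + (3/2)x^2 - 1
D^2 f = -28x^2 + 3x
matching coefficients of g against c_0 f + c_1 Df + … from the top degree down determines the c_i
solution: c_0 = 0, c_1 = -1, c_2 = -4


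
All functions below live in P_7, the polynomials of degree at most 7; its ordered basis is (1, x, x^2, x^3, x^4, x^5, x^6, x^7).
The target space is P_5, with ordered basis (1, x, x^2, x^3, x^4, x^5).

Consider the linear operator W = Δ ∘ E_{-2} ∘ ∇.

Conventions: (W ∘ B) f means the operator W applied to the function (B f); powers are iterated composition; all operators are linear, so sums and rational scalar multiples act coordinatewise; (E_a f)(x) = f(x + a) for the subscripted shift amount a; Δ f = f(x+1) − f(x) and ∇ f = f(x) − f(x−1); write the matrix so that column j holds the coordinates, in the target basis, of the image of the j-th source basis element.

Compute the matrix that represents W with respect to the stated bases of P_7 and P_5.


the matrix is [[0, 0, 2, -12, 50, -180, 602, -1932]; [0, 0, 0, 6, -48, 250, -1080, 4214]; [0, 0, 0, 0, 12, -120, 750, -3780]; [0, 0, 0, 0, 0, 20, -240, 1750]; [0, 0, 0, 0, 0, 0, 30, -420]; [0, 0, 0, 0, 0, 0, 0, 42]] (rows listed top to bottom)

image of 1: 0
image of x: 0
image of x^2: 2
image of x^3: 6x - 12
image of x^4: 12x^2 - 48x + 50
image of x^5: 20x^3 - 120x^2 + 250x - 180
image of x^6: 30x^4 - 240x^3 + 750x^2 - 1080x + 602
image of x^7: 42x^5 - 420x^4 + 1750x^3 - 3780x^2 + 4214x - 1932
each image's coordinates form column j of the matrix


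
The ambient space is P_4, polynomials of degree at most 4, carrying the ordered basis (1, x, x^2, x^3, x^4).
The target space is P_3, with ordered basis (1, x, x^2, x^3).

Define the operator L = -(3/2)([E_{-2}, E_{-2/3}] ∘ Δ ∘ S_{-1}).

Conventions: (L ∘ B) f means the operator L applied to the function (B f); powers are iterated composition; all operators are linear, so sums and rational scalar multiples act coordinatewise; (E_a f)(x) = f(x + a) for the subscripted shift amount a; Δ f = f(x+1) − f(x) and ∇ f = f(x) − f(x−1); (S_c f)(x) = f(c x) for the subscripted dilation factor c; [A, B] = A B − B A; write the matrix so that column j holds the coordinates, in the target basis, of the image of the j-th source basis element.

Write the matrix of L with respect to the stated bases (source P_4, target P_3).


the matrix is [[0, 0, 0, 0, 0]; [0, 0, 0, 0, 0]; [0, 0, 0, 0, 0]; [0, 0, 0, 0, 0]] (rows listed top to bottom)

image of 1: 0
image of x: 0
image of x^2: 0
image of x^3: 0
image of x^4: 0
each image's coordinates form column j of the matrix


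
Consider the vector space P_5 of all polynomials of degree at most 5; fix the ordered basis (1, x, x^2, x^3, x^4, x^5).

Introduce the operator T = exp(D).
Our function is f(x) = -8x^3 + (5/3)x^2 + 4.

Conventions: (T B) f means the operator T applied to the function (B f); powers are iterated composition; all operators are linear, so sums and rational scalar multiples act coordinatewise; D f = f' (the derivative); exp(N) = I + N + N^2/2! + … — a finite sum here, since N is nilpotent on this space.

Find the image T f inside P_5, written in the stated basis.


order-1 term: -24x^2 + (10/3)x
order-2 term: -24x + 5/3
order-3 term: -8
the series for exp(D) f terminates at order 3
exp(D) f = -8x^3 - (67/3)x^2 - (62/3)x - 7/3

the result is g(x) = -8x^3 - (67/3)x^2 - (62/3)x - 7/3


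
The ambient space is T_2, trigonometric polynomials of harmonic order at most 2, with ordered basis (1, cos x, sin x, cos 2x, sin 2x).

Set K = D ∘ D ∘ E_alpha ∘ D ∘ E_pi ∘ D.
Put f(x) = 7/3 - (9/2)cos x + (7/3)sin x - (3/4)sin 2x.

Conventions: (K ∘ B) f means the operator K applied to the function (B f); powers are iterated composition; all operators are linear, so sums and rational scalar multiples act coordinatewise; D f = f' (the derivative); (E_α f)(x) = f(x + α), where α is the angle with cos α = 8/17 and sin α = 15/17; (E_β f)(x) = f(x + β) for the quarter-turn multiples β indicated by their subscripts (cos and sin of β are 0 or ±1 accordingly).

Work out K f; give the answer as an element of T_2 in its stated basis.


D f = (7/3)cos x + (9/2)sin x - (3/2)cos 2x
E_pi D f = -(7/3)cos x - (9/2)sin x - (3/2)cos 2x
D (E_pi ∘ D) f = -(9/2)cos x + (7/3)sin x + 3sin 2x
E_alpha D (E_pi ∘ D) f = -(1/17)cos x + (517/102)sin x + (720/289)cos 2x - (483/289)sin 2x
D (E_alpha ∘ D ∘ E_pi ∘ D) f = (517/102)cos x + (1/17)sin x - (966/289)cos 2x - (1440/289)sin 2x
D D (E_alpha ∘ D ∘ E_pi ∘ D) f = (1/17)cos x - (517/102)sin x - (2880/289)cos 2x + (1932/289)sin 2x

g(x) = (1/17)cos x - (517/102)sin x - (2880/289)cos 2x + (1932/289)sin 2x


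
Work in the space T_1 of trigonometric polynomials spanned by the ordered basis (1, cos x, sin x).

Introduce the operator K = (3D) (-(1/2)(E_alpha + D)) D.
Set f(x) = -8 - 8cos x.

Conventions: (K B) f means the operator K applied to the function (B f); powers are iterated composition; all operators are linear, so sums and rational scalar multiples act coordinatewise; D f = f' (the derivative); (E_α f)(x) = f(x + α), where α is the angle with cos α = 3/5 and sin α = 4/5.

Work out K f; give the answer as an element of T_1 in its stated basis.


the result is g(x) = -(36/5)cos x + (108/5)sin x

D f = 8sin x
E_alpha D f = (32/5)cos x + (24/5)sin x
D D f = 8cos x
(E_alpha + D) D f = (72/5)cos x + (24/5)sin x
(-(1/2)(E_alpha + D)) D f = -(36/5)cos x - (12/5)sin x
D (-(1/2)(E_alpha + D)) D f = -(12/5)cos x + (36/5)sin x
(3D) (-(1/2)(E_alpha + D)) D f = -(36/5)cos x + (108/5)sin x


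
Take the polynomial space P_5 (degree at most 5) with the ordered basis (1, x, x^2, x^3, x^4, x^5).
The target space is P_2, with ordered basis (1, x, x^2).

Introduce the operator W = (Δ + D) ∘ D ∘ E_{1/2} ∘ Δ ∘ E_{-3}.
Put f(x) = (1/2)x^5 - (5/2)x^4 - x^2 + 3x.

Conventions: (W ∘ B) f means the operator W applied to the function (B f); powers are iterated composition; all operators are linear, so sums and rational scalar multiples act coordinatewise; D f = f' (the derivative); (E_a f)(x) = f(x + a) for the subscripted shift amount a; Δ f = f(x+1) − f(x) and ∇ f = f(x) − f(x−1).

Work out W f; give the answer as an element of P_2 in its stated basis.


the result is g(x) = 60x^2 - 330x + 405

E_{-3} f = (1/2)x^5 - 10x^4 + 75x^3 - 271x^2 + (963/2)x - 342
Δ E_{-3} f = (5/2)x^4 - 35x^3 + 170x^2 - (709/2)x + 276
E_{1/2} Δ E_{-3} f = (5/2)x^4 - 30x^3 + (485/4)x^2 - (419/2)x + 4385/32
D E_{1/2} Δ E_{-3} f = 10x^3 - 90x^2 + (485/2)x - 419/2
Δ (D ∘ E_{1/2} ∘ Δ ∘ E_{-3}) f = 30x^2 - 150x + 325/2
D (D ∘ E_{1/2} ∘ Δ ∘ E_{-3}) f = 30x^2 - 180x + 485/2
(Δ + D) (D ∘ E_{1/2} ∘ Δ ∘ E_{-3}) f = 60x^2 - 330x + 405


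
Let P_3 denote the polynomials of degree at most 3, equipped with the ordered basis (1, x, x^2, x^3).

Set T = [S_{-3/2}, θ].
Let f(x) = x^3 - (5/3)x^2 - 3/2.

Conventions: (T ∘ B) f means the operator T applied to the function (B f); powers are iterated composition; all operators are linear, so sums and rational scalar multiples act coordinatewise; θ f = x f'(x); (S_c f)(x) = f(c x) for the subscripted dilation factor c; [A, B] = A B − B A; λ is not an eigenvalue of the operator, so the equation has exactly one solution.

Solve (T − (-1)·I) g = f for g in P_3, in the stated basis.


write g with unknown coordinates in the stated basis and equate coefficients in (T − (-1)·I) g = f
solving from the highest basis element down gives g = x^3 - (5/3)x^2 - 3/2
check: T g = 0
so T g − (-1)·g = x^3 - (5/3)x^2 - 3/2 = f ✓

the result is g(x) = x^3 - (5/3)x^2 - 3/2


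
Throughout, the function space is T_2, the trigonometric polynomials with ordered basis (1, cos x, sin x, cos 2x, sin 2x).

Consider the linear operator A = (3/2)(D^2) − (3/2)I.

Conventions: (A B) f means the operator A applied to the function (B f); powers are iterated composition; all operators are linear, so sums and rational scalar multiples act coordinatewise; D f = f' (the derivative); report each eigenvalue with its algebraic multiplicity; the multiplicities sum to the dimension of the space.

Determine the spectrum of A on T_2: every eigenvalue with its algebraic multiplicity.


λ = -15/2 (multiplicity 2), λ = -3 (multiplicity 2), λ = -3/2 (multiplicity 1)

image of 1: -3/2
image of cos x: -3cos x
image of sin x: -3sin x
image of cos 2x: -(15/2)cos 2x
image of sin 2x: -(15/2)sin 2x
the matrix is diagonal; its diagonal is (-3/2, -3, -3, -15/2, -15/2)
for a triangular matrix the eigenvalues are the diagonal entries, with algebraic multiplicity their repetition count


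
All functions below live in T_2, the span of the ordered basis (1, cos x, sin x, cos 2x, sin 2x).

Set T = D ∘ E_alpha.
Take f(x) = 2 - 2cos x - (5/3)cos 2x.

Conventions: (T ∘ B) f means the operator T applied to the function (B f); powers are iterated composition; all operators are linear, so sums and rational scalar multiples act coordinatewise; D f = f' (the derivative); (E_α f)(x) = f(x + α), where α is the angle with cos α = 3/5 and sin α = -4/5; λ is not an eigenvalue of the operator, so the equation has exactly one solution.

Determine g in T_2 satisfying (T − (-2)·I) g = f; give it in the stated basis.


the image equals g(x) = 1 - (28/41)cos x - (6/41)sin x - (5/12)cos 2x + (5/84)sin 2x

write g with unknown coordinates in the stated basis and equate coefficients in (T − (-2)·I) g = f
solving from the highest basis element down gives g = 1 - (28/41)cos x - (6/41)sin x - (5/12)cos 2x + (5/84)sin 2x
check: T g = -(26/41)cos x + (12/41)sin x - (5/6)cos 2x - (5/42)sin 2x
so T g − (-2)·g = 2 - 2cos x - (5/3)cos 2x = f ✓


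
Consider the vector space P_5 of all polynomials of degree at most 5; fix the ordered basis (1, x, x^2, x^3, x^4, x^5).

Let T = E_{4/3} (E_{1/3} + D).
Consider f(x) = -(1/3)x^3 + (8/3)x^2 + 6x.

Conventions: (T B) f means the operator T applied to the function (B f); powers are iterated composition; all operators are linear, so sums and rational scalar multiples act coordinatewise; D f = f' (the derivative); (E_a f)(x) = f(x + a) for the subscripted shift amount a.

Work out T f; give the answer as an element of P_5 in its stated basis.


E_{1/3} f = -(1/3)x^3 + (7/3)x^2 + (23/3)x + 185/81
D f = -x^2 + (16/3)x + 6
(E_{1/3} + D) f = -(1/3)x^3 + (4/3)x^2 + 13x + 671/81
E_{4/3} (E_{1/3} + D) f = -(1/3)x^3 + (133/9)x + 2203/81

the image equals g(x) = -(1/3)x^3 + (133/9)x + 2203/81


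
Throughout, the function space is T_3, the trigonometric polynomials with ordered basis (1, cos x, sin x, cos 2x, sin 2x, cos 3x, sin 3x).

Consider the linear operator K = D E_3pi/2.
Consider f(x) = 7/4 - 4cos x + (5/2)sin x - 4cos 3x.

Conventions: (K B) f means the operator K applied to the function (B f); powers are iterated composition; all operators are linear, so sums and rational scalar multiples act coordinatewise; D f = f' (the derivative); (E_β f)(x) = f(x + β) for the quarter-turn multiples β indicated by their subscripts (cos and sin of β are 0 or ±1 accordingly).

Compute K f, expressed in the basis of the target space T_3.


E_3pi/2 f = 7/4 - (5/2)cos x - 4sin x + 4sin 3x
D E_3pi/2 f = -4cos x + (5/2)sin x + 12cos 3x

the image equals g(x) = -4cos x + (5/2)sin x + 12cos 3x


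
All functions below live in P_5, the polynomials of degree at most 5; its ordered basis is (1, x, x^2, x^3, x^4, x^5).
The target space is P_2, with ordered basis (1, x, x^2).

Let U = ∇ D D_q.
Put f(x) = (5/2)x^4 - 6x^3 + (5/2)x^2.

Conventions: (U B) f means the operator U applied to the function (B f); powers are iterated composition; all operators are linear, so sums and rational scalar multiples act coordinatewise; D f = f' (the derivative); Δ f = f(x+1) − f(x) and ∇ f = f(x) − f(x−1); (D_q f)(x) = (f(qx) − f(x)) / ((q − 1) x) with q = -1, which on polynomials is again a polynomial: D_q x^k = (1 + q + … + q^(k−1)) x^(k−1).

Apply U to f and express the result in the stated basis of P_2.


the result is g(x) = -12

D_q f = -6x^2
D D_q f = -12x
∇ (D D_q) f = -12


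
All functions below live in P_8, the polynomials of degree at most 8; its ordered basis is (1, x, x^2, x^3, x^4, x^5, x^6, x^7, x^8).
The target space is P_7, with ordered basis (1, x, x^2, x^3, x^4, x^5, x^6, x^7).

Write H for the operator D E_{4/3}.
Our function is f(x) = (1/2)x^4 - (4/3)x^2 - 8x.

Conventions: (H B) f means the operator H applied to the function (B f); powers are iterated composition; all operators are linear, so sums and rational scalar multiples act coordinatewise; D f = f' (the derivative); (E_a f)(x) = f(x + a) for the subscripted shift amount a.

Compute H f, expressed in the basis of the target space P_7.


E_{4/3} f = (1/2)x^4 + (8/3)x^3 + 4x^2 - (184/27)x - 928/81
D E_{4/3} f = 2x^3 + 8x^2 + 8x - 184/27

the image equals g(x) = 2x^3 + 8x^2 + 8x - 184/27


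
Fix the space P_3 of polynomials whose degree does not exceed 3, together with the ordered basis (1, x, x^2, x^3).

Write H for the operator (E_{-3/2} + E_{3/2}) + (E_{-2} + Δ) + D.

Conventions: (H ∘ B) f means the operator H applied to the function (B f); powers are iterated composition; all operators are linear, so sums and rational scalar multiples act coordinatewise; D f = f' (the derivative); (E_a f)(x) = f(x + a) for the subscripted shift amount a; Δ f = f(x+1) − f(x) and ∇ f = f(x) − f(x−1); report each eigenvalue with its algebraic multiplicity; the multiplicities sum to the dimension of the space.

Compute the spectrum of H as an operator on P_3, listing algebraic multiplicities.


λ = 3 (multiplicity 4)

image of 1: 3
image of x: 3x
image of x^2: 3x^2 + 19/2
image of x^3: 3x^3 + (57/2)x - 7
the matrix is upper triangular; its diagonal is (3, 3, 3, 3)
for a triangular matrix the eigenvalues are the diagonal entries, with algebraic multiplicity their repetition count


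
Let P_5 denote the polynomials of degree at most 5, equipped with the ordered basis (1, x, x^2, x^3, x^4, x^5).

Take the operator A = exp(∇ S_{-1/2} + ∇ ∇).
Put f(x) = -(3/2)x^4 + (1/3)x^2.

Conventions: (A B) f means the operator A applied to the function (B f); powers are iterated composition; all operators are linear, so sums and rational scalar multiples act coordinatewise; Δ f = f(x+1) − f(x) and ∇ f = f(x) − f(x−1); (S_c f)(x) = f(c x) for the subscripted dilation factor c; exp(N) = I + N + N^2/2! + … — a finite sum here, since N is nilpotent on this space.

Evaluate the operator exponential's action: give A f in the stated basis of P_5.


order-1 term: -(3/8)x^3 - (279/16)x^2 + (859/24)x - 1951/96
order-2 term: (9/128)x^2 - (711/128)x - 4427/192
order-3 term: (3/256)x + 495/512
order-4 term: -3/2048
the series for exp(∇ S_{-1/2} + ∇ ∇) f terminates at order 4
exp(∇ S_{-1/2} + ∇ ∇) f = -(3/2)x^4 - (3/8)x^3 - (6541/384)x^2 + (23231/768)x - 260597/6144

g(x) = -(3/2)x^4 - (3/8)x^3 - (6541/384)x^2 + (23231/768)x - 260597/6144


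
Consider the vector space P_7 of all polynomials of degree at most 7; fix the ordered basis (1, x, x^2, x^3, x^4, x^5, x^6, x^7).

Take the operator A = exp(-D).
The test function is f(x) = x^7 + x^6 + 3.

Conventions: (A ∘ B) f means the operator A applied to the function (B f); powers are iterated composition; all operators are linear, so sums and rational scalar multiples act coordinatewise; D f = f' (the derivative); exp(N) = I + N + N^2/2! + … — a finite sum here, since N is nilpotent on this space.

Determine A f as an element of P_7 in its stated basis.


order-1 term: -7x^6 - 6x^5
order-2 term: 21x^5 + 15x^4
order-3 term: -35x^4 - 20x^3
order-4 term: 35x^3 + 15x^2
order-5 term: -21x^2 - 6x
order-6 term: 7x + 1
order-7 term: -1
the series for exp(-D) f terminates at order 7
exp(-D) f = x^7 - 6x^6 + 15x^5 - 20x^4 + 15x^3 - 6x^2 + x + 3

the result is g(x) = x^7 - 6x^6 + 15x^5 - 20x^4 + 15x^3 - 6x^2 + x + 3


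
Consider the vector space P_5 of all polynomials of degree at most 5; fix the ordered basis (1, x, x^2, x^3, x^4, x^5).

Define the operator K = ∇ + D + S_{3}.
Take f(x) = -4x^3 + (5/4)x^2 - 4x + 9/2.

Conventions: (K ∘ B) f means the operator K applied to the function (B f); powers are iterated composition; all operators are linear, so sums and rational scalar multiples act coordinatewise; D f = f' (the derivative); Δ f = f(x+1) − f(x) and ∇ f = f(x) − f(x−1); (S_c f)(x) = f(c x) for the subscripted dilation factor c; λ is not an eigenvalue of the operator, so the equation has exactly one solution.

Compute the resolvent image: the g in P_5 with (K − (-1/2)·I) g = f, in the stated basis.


the image equals g(x) = -(8/55)x^3 + (467/2090)x^2 - (2228/1463)x + 115792/21945

write g with unknown coordinates in the stated basis and equate coefficients in (K − (-1/2)·I) g = f
solving from the highest basis element down gives g = -(8/55)x^3 + (467/2090)x^2 - (2228/1463)x + 115792/21945
check: K g = -(216/55)x^3 + (2379/2090)x^2 - (4738/1463)x + 81713/43890
so K g − (-1/2)·g = -4x^3 + (5/4)x^2 - 4x + 9/2 = f ✓


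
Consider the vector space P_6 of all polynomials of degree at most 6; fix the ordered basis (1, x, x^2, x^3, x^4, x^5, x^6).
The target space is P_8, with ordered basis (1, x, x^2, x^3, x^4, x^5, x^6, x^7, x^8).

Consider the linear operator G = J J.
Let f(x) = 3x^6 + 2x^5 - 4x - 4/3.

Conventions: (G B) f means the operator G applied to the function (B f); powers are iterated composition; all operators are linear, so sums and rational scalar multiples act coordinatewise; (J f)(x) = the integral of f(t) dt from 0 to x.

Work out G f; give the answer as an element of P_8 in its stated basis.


g(x) = (3/56)x^8 + (1/21)x^7 - (2/3)x^3 - (2/3)x^2

J f = (3/7)x^7 + (1/3)x^6 - 2x^2 - (4/3)x
J J f = (3/56)x^8 + (1/21)x^7 - (2/3)x^3 - (2/3)x^2


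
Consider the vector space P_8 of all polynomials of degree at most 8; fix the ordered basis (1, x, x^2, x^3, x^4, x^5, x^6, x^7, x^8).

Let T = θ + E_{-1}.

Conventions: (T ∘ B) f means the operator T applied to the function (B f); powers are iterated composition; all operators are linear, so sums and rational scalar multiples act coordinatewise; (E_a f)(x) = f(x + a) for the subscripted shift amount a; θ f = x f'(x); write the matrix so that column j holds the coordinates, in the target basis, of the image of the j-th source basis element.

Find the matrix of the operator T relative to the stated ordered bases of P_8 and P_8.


the matrix is [[1, -1, 1, -1, 1, -1, 1, -1, 1]; [0, 2, -2, 3, -4, 5, -6, 7, -8]; [0, 0, 3, -3, 6, -10, 15, -21, 28]; [0, 0, 0, 4, -4, 10, -20, 35, -56]; [0, 0, 0, 0, 5, -5, 15, -35, 70]; [0, 0, 0, 0, 0, 6, -6, 21, -56]; [0, 0, 0, 0, 0, 0, 7, -7, 28]; [0, 0, 0, 0, 0, 0, 0, 8, -8]; [0, 0, 0, 0, 0, 0, 0, 0, 9]] (rows listed top to bottom)

image of 1: 1
image of x: 2x - 1
image of x^2: 3x^2 - 2x + 1
image of x^3: 4x^3 - 3x^2 + 3x - 1
image of x^4: 5x^4 - 4x^3 + 6x^2 - 4x + 1
image of x^5: 6x^5 - 5x^4 + 10x^3 - 10x^2 + 5x - 1
image of x^6: 7x^6 - 6x^5 + 15x^4 - 20x^3 + 15x^2 - 6x + 1
image of x^7: 8x^7 - 7x^6 + 21x^5 - 35x^4 + 35x^3 - 21x^2 + 7x - 1
image of x^8: 9x^8 - 8x^7 + 28x^6 - 56x^5 + 70x^4 - 56x^3 + 28x^2 - 8x + 1
each image's coordinates form column j of the matrix


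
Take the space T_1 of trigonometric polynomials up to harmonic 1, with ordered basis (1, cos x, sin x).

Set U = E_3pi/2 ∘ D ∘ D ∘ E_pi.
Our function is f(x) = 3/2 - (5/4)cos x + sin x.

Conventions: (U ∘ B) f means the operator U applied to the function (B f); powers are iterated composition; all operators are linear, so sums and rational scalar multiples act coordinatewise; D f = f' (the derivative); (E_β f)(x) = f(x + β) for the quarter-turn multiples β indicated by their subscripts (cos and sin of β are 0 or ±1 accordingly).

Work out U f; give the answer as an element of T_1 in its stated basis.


E_pi f = 3/2 + (5/4)cos x - sin x
D E_pi f = -cos x - (5/4)sin x
D (D ∘ E_pi) f = -(5/4)cos x + sin x
E_3pi/2 D (D ∘ E_pi) f = -cos x - (5/4)sin x

the result is g(x) = -cos x - (5/4)sin x


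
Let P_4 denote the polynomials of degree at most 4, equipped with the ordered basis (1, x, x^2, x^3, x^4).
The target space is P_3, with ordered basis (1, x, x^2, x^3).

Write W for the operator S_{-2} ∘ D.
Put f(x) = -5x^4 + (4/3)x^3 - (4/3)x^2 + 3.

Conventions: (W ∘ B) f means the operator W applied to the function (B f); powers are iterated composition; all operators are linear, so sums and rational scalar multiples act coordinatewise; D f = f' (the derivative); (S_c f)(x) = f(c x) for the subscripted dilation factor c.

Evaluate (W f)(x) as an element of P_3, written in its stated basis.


the image equals g(x) = 160x^3 + 16x^2 + (16/3)x

D f = -20x^3 + 4x^2 - (8/3)x
S_{-2} D f = 160x^3 + 16x^2 + (16/3)x


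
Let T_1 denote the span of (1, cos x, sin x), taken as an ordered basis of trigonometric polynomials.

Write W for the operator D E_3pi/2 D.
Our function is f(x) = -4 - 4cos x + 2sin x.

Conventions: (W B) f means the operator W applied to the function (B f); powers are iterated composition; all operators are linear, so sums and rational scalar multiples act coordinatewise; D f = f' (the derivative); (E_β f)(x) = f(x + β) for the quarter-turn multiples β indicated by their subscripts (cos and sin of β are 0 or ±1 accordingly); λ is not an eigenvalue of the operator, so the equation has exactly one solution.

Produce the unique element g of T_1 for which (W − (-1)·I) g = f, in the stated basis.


write g with unknown coordinates in the stated basis and equate coefficients in (W − (-1)·I) g = f
solving from the highest basis element down gives g = -4 - 3cos x - sin x
check: W g = -cos x + 3sin x
so W g − (-1)·g = -4 - 4cos x + 2sin x = f ✓

the image equals g(x) = -4 - 3cos x - sin x


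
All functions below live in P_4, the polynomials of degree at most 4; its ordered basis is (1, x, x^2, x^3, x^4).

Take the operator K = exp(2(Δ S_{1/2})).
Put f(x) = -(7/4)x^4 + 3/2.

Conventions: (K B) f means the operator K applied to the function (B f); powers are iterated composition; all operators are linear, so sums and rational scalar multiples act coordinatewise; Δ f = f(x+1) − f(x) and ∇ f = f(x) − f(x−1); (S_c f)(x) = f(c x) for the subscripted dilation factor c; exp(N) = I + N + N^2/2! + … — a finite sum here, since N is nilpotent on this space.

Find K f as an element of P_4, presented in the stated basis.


order-1 term: -(7/8)x^3 - (21/16)x^2 - (7/8)x - 7/32
order-2 term: -(21/64)x^2 - (63/64)x - 7/8
order-3 term: -(7/64)x - 49/128
order-4 term: -7/256
the series for exp(2(Δ S_{1/2})) f terminates at order 4
exp(2(Δ S_{1/2})) f = -(7/4)x^4 - (7/8)x^3 - (105/64)x^2 - (63/32)x - 1/256

the result is g(x) = -(7/4)x^4 - (7/8)x^3 - (105/64)x^2 - (63/32)x - 1/256


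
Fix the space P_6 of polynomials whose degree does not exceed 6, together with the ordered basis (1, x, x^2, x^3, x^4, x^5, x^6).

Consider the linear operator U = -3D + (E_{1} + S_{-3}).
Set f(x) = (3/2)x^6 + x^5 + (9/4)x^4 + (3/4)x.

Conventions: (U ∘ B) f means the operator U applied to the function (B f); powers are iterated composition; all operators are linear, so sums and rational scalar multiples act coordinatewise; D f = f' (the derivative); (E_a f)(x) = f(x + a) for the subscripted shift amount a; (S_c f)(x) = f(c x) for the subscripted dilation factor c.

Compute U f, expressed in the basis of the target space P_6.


the result is g(x) = 1095x^6 - 260x^5 + 197x^4 + 22x^3 + 46x^2 + (43/2)x + 13/4

D f = 9x^5 + 5x^4 + 9x^3 + 3/4
(-3D) f = -27x^5 - 15x^4 - 27x^3 - 9/4
E_{1} f = (3/2)x^6 + 10x^5 + (119/4)x^4 + 49x^3 + 46x^2 + (95/4)x + 11/2
S_{-3} f = (2187/2)x^6 - 243x^5 + (729/4)x^4 - (9/4)x
(E_{1} + S_{-3}) f = 1095x^6 - 233x^5 + 212x^4 + 49x^3 + 46x^2 + (43/2)x + 11/2
(-3D + (E_{1} + S_{-3})) f = 1095x^6 - 260x^5 + 197x^4 + 22x^3 + 46x^2 + (43/2)x + 13/4


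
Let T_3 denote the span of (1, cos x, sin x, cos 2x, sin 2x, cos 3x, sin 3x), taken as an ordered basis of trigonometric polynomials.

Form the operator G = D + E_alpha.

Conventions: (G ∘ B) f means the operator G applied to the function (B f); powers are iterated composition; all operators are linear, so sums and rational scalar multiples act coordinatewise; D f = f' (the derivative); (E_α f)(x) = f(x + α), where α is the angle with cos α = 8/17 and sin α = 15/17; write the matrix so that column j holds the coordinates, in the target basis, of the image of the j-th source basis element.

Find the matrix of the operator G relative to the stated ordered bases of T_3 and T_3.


image of 1: 1
image of cos x: (8/17)cos x - (32/17)sin x
image of sin x: (32/17)cos x + (8/17)sin x
image of cos 2x: -(161/289)cos 2x - (818/289)sin 2x
image of sin 2x: (818/289)cos 2x - (161/289)sin 2x
image of cos 3x: -(4888/4913)cos 3x - (14244/4913)sin 3x
image of sin 3x: (14244/4913)cos 3x - (4888/4913)sin 3x
each image's coordinates form column j of the matrix

the matrix is [[1, 0, 0, 0, 0, 0, 0]; [0, 8/17, 32/17, 0, 0, 0, 0]; [0, -32/17, 8/17, 0, 0, 0, 0]; [0, 0, 0, -161/289, 818/289, 0, 0]; [0, 0, 0, -818/289, -161/289, 0, 0]; [0, 0, 0, 0, 0, -4888/4913, 14244/4913]; [0, 0, 0, 0, 0, -14244/4913, -4888/4913]] (rows listed top to bottom)


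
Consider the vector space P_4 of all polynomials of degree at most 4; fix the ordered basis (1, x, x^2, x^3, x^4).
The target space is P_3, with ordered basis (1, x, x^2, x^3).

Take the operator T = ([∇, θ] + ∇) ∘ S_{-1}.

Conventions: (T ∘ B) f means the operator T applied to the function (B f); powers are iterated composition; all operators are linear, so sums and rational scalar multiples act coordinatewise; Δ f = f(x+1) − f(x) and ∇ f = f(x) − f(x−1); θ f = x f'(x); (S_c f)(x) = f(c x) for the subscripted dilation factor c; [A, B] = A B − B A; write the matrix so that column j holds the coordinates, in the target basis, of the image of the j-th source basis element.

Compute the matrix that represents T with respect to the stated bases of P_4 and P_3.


image of 1: 0
image of x: -2
image of x^2: 4x - 3
image of x^3: -6x^2 + 9x - 4
image of x^4: 8x^3 - 18x^2 + 16x - 5
each image's coordinates form column j of the matrix

the matrix is [[0, -2, -3, -4, -5]; [0, 0, 4, 9, 16]; [0, 0, 0, -6, -18]; [0, 0, 0, 0, 8]] (rows listed top to bottom)
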